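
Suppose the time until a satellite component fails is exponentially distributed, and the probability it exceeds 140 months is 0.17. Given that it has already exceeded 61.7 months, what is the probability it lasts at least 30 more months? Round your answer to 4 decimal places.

From e^(−λ·140) = 0.17, λ = −ln(0.17)/140 = 0.0126568.
Memoryless: P(X > 61.7+30 | X > 61.7) = P(X > 30) = e^(−0.0126568·30) ≈ 0.6841.

0.6841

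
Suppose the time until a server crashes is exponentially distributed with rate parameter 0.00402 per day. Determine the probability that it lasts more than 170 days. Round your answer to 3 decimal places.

0.505

P(X > 170) = e^(−λ·170) = e^(−0.6834) ≈ 0.505.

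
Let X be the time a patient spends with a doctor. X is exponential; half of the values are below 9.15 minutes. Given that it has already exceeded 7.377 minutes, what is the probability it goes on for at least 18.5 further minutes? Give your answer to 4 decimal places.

For an exponential, median = ln(2)/λ, so λ = ln 2 / 9.15 = 0.0757538 per minute.
The exponential is memoryless, so the remaining time is again Exp(λ): the condition X > 7.377 is irrelevant.
P(X > 18.5) = e^(−1.4014) ≈ 0.2462.

0.2462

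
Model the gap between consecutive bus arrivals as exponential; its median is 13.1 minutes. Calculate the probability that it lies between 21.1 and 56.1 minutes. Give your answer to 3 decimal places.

0.276

For an exponential, median = ln(2)/λ, so λ = ln 2 / 13.1 = 0.052912 per minute.
P(21.1 < X < 56.1) = e^(−λ·21.1) − e^(−λ·56.1) = 0.32744 − 0.05139 ≈ 0.276.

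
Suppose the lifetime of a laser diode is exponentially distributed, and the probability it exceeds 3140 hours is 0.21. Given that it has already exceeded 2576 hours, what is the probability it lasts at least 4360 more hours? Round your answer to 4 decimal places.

0.1145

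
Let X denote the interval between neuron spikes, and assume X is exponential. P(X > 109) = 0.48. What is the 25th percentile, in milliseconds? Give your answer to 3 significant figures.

e^(−λ·109) = 0.48 ⇒ λ = −ln(0.48)/109 = 0.00673366.
25th percentile: 1 − e^(−λt) = 0.25, t = −ln(0.75)/λ = 42.723 milliseconds.

42.7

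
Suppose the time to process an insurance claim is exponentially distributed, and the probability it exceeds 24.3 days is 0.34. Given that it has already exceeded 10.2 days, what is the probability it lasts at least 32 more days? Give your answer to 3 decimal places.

0.242

From e^(−λ·24.3) = 0.34, λ = −ln(0.34)/24.3 = 0.0443955.
Memoryless: P(X > 10.2+32 | X > 10.2) = P(X > 32) = e^(−0.0443955·32) ≈ 0.242.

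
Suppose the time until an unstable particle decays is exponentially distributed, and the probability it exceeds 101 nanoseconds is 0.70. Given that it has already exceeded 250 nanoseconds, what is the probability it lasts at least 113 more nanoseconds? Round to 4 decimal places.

0.6710

From e^(−λ·101) = 0.70, λ = −ln(0.70)/101 = 0.00353144.
Memoryless: P(X > 250+113 | X > 250) = P(X > 113) = e^(−0.00353144·113) ≈ 0.6710.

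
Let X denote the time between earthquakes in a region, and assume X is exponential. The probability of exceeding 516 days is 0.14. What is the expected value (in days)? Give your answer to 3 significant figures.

e^(−λ·516) = 0.14 ⇒ λ = −ln(0.14)/516 = 0.0038103.
Mean = 1/λ = 262.447 days.

262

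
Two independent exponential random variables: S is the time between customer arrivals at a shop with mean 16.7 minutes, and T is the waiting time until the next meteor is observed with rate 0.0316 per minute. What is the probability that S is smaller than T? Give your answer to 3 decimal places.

λ_1 = 1/16.7 = 0.0598802, λ_2 = 0.0316.
For independent exponentials, P(S < T) = λ_1/(λ_1+λ_2) = 0.0598802/0.0914802 ≈ 0.655.

0.655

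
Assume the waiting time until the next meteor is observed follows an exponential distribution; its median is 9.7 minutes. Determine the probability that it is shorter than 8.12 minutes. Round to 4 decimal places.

For an exponential, median = ln(2)/λ, so λ = ln 2 / 9.7 = 0.0714585 per minute.
P(X ≤ 8.12) = 1 − e^(−λ·8.12) = 1 − e^(−0.58024) ≈ 0.4402.

0.4402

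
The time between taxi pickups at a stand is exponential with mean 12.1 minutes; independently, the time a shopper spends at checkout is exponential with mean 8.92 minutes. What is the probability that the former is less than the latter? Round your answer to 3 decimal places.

λ_1 = 1/12.1 = 0.0826446, λ_2 = 1/8.92 = 0.112108.
For independent exponentials, P(the former < the latter) = λ_1/(λ_1+λ_2) = 0.0826446/0.194752 ≈ 0.424.

0.424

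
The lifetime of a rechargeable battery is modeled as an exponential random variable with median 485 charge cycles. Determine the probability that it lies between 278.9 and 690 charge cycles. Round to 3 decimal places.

0.298

For an exponential, median = ln(2)/λ, so λ = ln 2 / 485 = 0.00142917 per charge cycle.
P(278.9 < X < 690) = e^(−λ·278.9) − e^(−λ·690) = 0.67126 − 0.37302 ≈ 0.298.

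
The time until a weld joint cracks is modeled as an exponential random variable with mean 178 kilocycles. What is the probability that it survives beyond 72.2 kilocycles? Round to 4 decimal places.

0.6666

The rate is λ = 1/178 = 0.00561798 per kilocycle.
P(X > 72.2) = e^(−λ·72.2) = e^(−0.40562) ≈ 0.6666.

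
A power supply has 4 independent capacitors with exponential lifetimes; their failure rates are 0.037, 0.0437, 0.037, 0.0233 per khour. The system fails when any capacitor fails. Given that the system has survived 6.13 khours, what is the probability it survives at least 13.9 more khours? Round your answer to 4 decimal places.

Time to first failure ~ Exp(Σλ) with Σλ = 0.141.
By memorylessness, P(T > 6.13+13.9 | T > 6.13) = P(T > 13.9) = e^(−0.141·13.9) ≈ 0.1409.

0.1409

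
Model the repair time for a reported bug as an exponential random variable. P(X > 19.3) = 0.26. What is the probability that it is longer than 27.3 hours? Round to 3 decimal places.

e^(−λ·19.3) = 0.26 ⇒ λ = −ln(0.26)/19.3 = 0.0697966.
P(X > 27.3) = e^(−0.0697966·27.3) = e^(−1.9054) ≈ 0.149.

0.149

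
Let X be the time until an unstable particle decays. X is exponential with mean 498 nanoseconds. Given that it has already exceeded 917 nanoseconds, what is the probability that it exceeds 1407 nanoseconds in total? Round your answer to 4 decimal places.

0.3738

The rate is λ = 1/498 = 0.00200803 per nanosecond.
The exponential is memoryless, so the remaining time is again Exp(λ): the condition X > 917 is irrelevant.
P(X > 490) = e^(−0.98394) ≈ 0.3738.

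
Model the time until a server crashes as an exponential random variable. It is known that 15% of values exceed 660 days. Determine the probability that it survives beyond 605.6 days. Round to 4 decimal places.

e^(−λ·660) = 0.15 ⇒ λ = −ln(0.15)/660 = 0.00287442.
P(X > 605.6) = e^(−0.00287442·605.6) = e^(−1.7408) ≈ 0.1754.

0.1754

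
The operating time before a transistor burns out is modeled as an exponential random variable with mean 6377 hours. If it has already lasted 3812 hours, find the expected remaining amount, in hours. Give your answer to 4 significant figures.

The rate is λ = 1/6377 = 0.000156814 per hour.
By memorylessness, the remaining amount past any threshold is again Exp(λ) with mean 1/λ = 6377 hours.

6377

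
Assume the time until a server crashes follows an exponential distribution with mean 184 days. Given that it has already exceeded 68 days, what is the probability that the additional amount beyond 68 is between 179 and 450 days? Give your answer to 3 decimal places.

The rate is λ = 1/184 = 0.00543478 per day.
Memoryless: the residual past 68 is again Exp(λ).
P(179 < residual < 450) = e^(−λ·179) − e^(−λ·450) = 0.37801 − 0.08667 ≈ 0.291.

0.291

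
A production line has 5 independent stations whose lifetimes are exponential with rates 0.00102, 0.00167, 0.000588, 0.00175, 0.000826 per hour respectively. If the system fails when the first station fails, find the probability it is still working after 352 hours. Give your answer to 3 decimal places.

The time to first failure is exponential with rate Σλ = 0.00102 + 0.00167 + 0.000588 + 0.00175 + 0.000826 = 0.005854.
P(min > 352) = e^(−0.005854·352) = e^(−2.0606) ≈ 0.127.

0.127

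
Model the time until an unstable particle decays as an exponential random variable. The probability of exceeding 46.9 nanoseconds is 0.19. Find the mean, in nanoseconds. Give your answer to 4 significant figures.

28.24

e^(−λ·46.9) = 0.19 ⇒ λ = −ln(0.19)/46.9 = 0.03541.
Mean = 1/λ = 28.2406 nanoseconds.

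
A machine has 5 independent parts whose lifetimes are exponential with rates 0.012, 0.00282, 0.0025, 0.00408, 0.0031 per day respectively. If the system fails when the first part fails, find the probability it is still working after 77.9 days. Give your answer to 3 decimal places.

0.148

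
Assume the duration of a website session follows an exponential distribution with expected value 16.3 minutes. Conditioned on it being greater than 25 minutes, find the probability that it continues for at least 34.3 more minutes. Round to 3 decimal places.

0.122

The rate is λ = 1/16.3 = 0.0613497 per minute.
The exponential is memoryless, so the remaining time is again Exp(λ): the condition X > 25 is irrelevant.
P(X > 34.3) = e^(−2.1043) ≈ 0.122.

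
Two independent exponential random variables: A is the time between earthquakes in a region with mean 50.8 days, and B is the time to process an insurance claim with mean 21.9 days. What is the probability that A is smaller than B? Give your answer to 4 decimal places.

λ_1 = 1/50.8 = 0.019685, λ_2 = 1/21.9 = 0.0456621.
For independent exponentials, P(A < B) = λ_1/(λ_1+λ_2) = 0.019685/0.0653471 ≈ 0.3012.

0.3012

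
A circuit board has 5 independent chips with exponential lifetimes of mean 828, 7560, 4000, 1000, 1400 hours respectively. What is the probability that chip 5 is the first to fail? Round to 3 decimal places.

Rates: λ_i = 1/mean_i → 0.00120773, 0.000132275, 0.00025, 0.001, 0.000714286; Σλ = 0.00330429.
P(chip 5 first) = λ_5/Σλ = 0.000714286/0.00330429 ≈ 0.216.

0.216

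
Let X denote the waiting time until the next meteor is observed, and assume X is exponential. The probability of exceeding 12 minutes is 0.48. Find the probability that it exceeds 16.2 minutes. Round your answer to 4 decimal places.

e^(−λ·12) = 0.48 ⇒ λ = −ln(0.48)/12 = 0.0611641.
P(X > 16.2) = e^(−0.0611641·16.2) = e^(−0.99086) ≈ 0.3713.

0.3713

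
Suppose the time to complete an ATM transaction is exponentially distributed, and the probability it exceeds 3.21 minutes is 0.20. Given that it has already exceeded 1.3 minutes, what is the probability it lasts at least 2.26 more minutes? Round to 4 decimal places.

0.3220

From e^(−λ·3.21) = 0.20, λ = −ln(0.20)/3.21 = 0.501383.
Memoryless: P(X > 1.3+2.26 | X > 1.3) = P(X > 2.26) = e^(−0.501383·2.26) ≈ 0.3220.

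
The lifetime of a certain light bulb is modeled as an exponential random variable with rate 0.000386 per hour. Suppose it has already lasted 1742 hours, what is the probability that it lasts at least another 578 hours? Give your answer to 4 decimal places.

The exponential is memoryless, so the remaining time is again Exp(λ): the condition X > 1742 is irrelevant.
P(X > 578) = e^(−0.22311) ≈ 0.8000.

0.8000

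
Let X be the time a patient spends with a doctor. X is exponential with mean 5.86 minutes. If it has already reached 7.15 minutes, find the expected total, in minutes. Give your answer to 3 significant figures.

13.0

The rate is λ = 1/5.86 = 0.170648 per minute.
By memorylessness, E[X | X > 7.15] = 7.15 + 1/λ = 7.15 + 5.86 = 13.01 minutes.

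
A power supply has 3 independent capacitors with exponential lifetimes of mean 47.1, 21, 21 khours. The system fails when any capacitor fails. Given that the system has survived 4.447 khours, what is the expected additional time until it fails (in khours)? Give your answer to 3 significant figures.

8.59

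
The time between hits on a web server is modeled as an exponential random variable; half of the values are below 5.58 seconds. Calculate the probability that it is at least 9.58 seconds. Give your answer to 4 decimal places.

0.3042

For an exponential, median = ln(2)/λ, so λ = ln 2 / 5.58 = 0.12422 per second.
P(X > 9.58) = e^(−λ·9.58) = e^(−1.19) ≈ 0.3042.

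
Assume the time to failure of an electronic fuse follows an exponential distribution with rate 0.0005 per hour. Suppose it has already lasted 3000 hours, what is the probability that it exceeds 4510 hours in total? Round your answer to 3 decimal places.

0.470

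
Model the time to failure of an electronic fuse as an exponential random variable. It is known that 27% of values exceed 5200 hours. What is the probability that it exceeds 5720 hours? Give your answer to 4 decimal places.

0.2369

e^(−λ·5200) = 0.27 ⇒ λ = −ln(0.27)/5200 = 0.000251795.
P(X > 5720) = e^(−0.000251795·5720) = e^(−1.4403) ≈ 0.2369.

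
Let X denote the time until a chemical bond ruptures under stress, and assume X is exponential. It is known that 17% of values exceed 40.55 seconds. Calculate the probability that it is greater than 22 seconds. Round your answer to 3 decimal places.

0.382

e^(−λ·40.55) = 0.17 ⇒ λ = −ln(0.17)/40.55 = 0.0436981.
P(X > 22) = e^(−0.0436981·22) = e^(−0.96136) ≈ 0.382.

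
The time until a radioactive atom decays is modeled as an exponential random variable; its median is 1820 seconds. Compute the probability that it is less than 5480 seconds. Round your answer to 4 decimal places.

For an exponential, median = ln(2)/λ, so λ = ln 2 / 1820 = 0.00038085 per second.
P(X ≤ 5480) = 1 − e^(−λ·5480) = 1 − e^(−2.0871) ≈ 0.8759.

0.8759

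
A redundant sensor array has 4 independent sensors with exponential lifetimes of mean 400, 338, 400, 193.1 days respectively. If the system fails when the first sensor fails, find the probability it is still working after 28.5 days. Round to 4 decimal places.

0.6877

The first failure time is exponential with rate Σλ_i = 1/400 + 1/338 + 1/400 + 1/193.1 = 0.0131372 per day.
P(min > 28.5) = e^(−0.0131372·28.5) = e^(−0.37441) ≈ 0.6877.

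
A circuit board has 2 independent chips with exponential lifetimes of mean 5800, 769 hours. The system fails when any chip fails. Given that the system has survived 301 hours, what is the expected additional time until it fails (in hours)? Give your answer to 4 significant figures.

First-failure rate Σλ = 1/5800 + 1/769 = 0.0014728.
By memorylessness the expected residual is 1/Σλ = 678.977 hours, regardless of the 301 already elapsed.

679.0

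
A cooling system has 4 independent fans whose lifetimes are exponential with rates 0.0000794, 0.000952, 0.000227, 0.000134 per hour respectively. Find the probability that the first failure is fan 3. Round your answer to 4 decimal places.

The time to first failure is exponential with rate Σλ = 0.0000794 + 0.000952 + 0.000227 + 0.000134 = 0.0013924.
P(fan 3 first) = λ_3/Σλ = 0.000227/0.0013924 ≈ 0.1630.

0.1630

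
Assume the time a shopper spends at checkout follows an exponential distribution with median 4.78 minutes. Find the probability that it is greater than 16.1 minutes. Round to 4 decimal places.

0.0968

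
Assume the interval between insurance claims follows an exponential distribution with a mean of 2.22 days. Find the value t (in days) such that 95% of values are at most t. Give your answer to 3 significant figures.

The rate is λ = 1/2.22 = 0.45045 per day.
Set 1 − e^(−λt) = 0.95, so t = −ln(0.05)/λ = 2.9957/0.45045 ≈ 6.65053 days.

6.65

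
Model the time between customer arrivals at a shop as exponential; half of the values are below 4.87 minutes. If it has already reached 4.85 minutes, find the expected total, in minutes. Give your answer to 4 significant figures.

11.88

For an exponential, median = ln(2)/λ, so λ = ln 2 / 4.87 = 0.14233 per minute.
By memorylessness, E[X | X > 4.85] = 4.85 + 1/λ = 4.85 + 7.02592 = 11.8759 minutes.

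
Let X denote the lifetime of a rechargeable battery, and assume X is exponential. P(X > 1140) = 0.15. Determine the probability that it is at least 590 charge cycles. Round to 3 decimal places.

0.375

e^(−λ·1140) = 0.15 ⇒ λ = −ln(0.15)/1140 = 0.00166414.
P(X > 590) = e^(−0.00166414·590) = e^(−0.98184) ≈ 0.375.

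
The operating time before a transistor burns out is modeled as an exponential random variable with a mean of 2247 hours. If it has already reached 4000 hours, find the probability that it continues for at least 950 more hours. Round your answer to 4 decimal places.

0.6552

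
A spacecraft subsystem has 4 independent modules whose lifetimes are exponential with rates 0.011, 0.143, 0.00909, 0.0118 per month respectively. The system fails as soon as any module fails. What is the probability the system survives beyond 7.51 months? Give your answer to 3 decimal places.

The time to first failure is exponential with rate Σλ = 0.011 + 0.143 + 0.00909 + 0.0118 = 0.17489.
P(min > 7.51) = e^(−0.17489·7.51) = e^(−1.3134) ≈ 0.269.

0.269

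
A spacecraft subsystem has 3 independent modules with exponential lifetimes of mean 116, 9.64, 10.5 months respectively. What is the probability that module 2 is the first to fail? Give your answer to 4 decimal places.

0.4997

Rates: λ_i = 1/mean_i → 0.00862069, 0.103734, 0.0952381; Σλ = 0.207593.
P(module 2 first) = λ_2/Σλ = 0.103734/0.207593 ≈ 0.4997.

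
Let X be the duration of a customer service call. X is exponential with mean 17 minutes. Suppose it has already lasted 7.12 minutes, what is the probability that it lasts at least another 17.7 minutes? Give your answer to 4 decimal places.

0.3530

The rate is λ = 1/17 = 0.0588235 per minute.
The exponential is memoryless, so the remaining time is again Exp(λ): the condition X > 7.12 is irrelevant.
P(X > 17.7) = e^(−1.0412) ≈ 0.3530.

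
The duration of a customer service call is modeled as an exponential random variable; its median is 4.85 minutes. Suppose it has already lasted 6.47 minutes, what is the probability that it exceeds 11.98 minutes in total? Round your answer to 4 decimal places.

0.4550

For an exponential, median = ln(2)/λ, so λ = ln 2 / 4.85 = 0.142917 per minute.
By the memoryless property, P(X > 6.47+5.51 | X > 6.47) = P(X > 5.51).
P(X > 5.51) = e^(−0.78747) ≈ 0.4550.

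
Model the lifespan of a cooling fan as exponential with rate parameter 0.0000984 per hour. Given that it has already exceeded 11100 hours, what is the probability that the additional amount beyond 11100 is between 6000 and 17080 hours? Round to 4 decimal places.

0.3679

Memoryless: the residual past 11100 is again Exp(λ).
P(6000 < residual < 17080) = e^(−λ·6000) − e^(−λ·17080) = 0.55411 − 0.18625 ≈ 0.3679.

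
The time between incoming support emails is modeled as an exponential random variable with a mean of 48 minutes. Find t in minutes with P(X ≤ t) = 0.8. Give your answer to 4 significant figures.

77.25

The rate is λ = 1/48 = 0.0208333 per minute.
Set 1 − e^(−λt) = 0.8, so t = −ln(0.2)/λ = 1.6094/0.0208333 ≈ 77.253 minutes.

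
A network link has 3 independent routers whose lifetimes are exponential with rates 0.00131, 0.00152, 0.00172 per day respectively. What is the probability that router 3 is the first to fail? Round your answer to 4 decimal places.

The time to first failure is exponential with rate Σλ = 0.00131 + 0.00152 + 0.00172 = 0.00455.
P(router 3 first) = λ_3/Σλ = 0.00172/0.00455 ≈ 0.3780.

0.3780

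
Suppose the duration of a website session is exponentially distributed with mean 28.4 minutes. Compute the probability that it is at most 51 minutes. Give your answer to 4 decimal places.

The rate is λ = 1/28.4 = 0.0352113 per minute.
P(X ≤ 51) = 1 − e^(−λ·51) = 1 − e^(−1.7958) ≈ 0.8340.

0.8340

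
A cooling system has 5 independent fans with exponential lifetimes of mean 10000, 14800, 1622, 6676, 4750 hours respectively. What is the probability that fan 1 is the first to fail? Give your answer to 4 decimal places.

Rates: λ_i = 1/mean_i → 0.0001, 0.0000675676, 0.000616523, 0.00014979, 0.000210526; Σλ = 0.00114441.
P(fan 1 first) = λ_1/Σλ = 0.0001/0.00114441 ≈ 0.0874.

0.0874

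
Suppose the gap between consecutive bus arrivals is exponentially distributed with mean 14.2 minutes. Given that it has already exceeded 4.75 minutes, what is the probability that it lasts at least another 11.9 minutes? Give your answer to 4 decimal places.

0.4326

The rate is λ = 1/14.2 = 0.0704225 per minute.
P(X > s+t | X > s) = e^(−λ(s+t))/e^(−λs) = e^(−λt), independent of s = 4.75.
P(X > 11.9) = e^(−0.83803) ≈ 0.4326.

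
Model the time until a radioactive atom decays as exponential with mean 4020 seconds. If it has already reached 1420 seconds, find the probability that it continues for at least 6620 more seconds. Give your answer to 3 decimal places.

0.193

The rate is λ = 1/4020 = 0.000248756 per second.
The exponential is memoryless, so the remaining time is again Exp(λ): the condition X > 1420 is irrelevant.
P(X > 6620) = e^(−1.6468) ≈ 0.193.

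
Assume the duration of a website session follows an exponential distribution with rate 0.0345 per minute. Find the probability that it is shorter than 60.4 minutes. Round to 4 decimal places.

P(X ≤ 60.4) = 1 − e^(−λ·60.4) = 1 − e^(−2.0838) ≈ 0.8755.

0.8755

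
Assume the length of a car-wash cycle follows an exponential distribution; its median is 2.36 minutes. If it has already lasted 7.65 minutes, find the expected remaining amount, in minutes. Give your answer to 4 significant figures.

3.405

For an exponential, median = ln(2)/λ, so λ = ln 2 / 2.36 = 0.293706 per minute.
By memorylessness, the remaining amount past any threshold is again Exp(λ) with mean 1/λ = 3.40476 minutes.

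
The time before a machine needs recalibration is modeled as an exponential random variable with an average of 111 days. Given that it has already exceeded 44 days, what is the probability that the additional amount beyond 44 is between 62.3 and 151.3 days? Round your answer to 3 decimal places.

0.315

The rate is λ = 1/111 = 0.00900901 per day.
Memoryless: the residual past 44 is again Exp(λ).
P(62.3 < residual < 151.3) = e^(−λ·62.3) − e^(−λ·151.3) = 0.57049 − 0.25588 ≈ 0.315.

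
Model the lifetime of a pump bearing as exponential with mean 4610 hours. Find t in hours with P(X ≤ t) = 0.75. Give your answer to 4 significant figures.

The rate is λ = 1/4610 = 0.00021692 per hour.
Set 1 − e^(−λt) = 0.75, so t = −ln(0.25)/λ = 1.3863/0.00021692 ≈ 6390.82 hours.

6391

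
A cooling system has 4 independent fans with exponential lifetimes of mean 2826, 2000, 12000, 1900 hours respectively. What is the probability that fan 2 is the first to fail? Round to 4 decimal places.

Rates: λ_i = 1/mean_i → 0.000353857, 0.0005, 0.0000833333, 0.000526316; Σλ = 0.00146351.
P(fan 2 first) = λ_2/Σλ = 0.0005/0.00146351 ≈ 0.3416.

0.3416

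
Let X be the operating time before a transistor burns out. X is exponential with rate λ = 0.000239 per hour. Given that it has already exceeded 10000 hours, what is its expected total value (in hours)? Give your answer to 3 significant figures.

14200

By memorylessness, E[X | X > 10000] = 10000 + 1/λ = 10000 + 4184.1 = 14184.1 hours.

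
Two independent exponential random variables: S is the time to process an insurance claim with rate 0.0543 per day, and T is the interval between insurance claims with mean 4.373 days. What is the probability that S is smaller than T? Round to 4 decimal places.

0.1919

λ_1 = 0.0543, λ_2 = 1/4.373 = 0.228676.
For independent exponentials, P(S < T) = λ_1/(λ_1+λ_2) = 0.0543/0.282976 ≈ 0.1919.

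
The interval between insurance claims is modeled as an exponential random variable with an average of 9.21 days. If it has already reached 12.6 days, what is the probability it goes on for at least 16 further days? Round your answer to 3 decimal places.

The rate is λ = 1/9.21 = 0.108578 per day.
P(X > s+t | X > s) = e^(−λ(s+t))/e^(−λs) = e^(−λt), independent of s = 12.6.
P(X > 16) = e^(−1.7372) ≈ 0.176.

0.176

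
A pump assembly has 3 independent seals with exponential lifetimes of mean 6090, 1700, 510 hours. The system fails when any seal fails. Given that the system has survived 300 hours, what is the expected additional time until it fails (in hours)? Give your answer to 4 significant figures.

First-failure rate Σλ = 1/6090 + 1/1700 + 1/510 = 0.00271322.
By memorylessness the expected residual is 1/Σλ = 368.565 hours, regardless of the 300 already elapsed.

368.6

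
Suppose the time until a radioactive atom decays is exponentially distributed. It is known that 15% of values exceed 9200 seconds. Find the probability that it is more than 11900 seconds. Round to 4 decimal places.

0.0860

e^(−λ·9200) = 0.15 ⇒ λ = −ln(0.15)/9200 = 0.000206209.
P(X > 11900) = e^(−0.000206209·11900) = e^(−2.4539) ≈ 0.0860.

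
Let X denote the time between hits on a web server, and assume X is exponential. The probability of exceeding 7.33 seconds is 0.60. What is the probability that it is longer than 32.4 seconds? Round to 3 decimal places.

e^(−λ·7.33) = 0.60 ⇒ λ = −ln(0.60)/7.33 = 0.0696897.
P(X > 32.4) = e^(−0.0696897·32.4) = e^(−2.2579) ≈ 0.105.

0.105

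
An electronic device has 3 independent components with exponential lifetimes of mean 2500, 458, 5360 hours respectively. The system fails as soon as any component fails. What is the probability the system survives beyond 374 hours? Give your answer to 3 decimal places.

0.355

The first failure time is exponential with rate Σλ_i = 1/2500 + 1/458 + 1/5360 = 0.00276997 per hour.
P(min > 374) = e^(−0.00276997·374) = e^(−1.036) ≈ 0.355.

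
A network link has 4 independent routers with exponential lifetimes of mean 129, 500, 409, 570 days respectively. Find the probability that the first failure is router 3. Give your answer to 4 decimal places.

Rates: λ_i = 1/mean_i → 0.00775194, 0.002, 0.00244499, 0.00175439; Σλ = 0.0139513.
P(router 3 first) = λ_3/Σλ = 0.00244499/0.0139513 ≈ 0.1753.

0.1753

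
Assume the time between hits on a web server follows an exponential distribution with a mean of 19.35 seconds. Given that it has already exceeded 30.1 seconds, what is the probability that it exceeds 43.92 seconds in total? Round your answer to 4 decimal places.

The rate is λ = 1/19.35 = 0.0516796 per second.
The exponential is memoryless, so the remaining time is again Exp(λ): the condition X > 30.1 is irrelevant.
P(X > 13.82) = e^(−0.71421) ≈ 0.4896.

0.4896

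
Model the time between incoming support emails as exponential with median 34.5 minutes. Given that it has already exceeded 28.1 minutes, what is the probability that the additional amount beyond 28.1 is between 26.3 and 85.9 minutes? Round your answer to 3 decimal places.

For an exponential, median = ln(2)/λ, so λ = ln 2 / 34.5 = 0.0200912 per minute.
Memoryless: the residual past 28.1 is again Exp(λ).
P(26.3 < residual < 85.9) = e^(−λ·26.3) − e^(−λ·85.9) = 0.58955 − 0.17802 ≈ 0.412.

0.412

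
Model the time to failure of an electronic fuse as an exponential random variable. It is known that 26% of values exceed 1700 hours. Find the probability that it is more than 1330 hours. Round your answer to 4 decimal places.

0.3486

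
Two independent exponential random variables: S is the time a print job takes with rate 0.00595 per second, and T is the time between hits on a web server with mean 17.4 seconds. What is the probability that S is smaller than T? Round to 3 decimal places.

0.094

λ_1 = 0.00595, λ_2 = 1/17.4 = 0.0574713.
For independent exponentials, P(S < T) = λ_1/(λ_1+λ_2) = 0.00595/0.0634213 ≈ 0.094.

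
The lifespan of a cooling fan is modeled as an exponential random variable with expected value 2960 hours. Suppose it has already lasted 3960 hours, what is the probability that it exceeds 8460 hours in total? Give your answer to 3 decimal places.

0.219

The rate is λ = 1/2960 = 0.000337838 per hour.
P(X > s+t | X > s) = e^(−λ(s+t))/e^(−λs) = e^(−λt), independent of s = 3960.
P(X > 4500) = e^(−1.5203) ≈ 0.219.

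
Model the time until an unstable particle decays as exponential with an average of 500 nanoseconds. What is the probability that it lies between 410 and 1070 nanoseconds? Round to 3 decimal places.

0.323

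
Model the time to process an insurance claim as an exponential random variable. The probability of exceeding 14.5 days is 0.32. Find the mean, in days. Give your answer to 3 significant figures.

12.7

e^(−λ·14.5) = 0.32 ⇒ λ = −ln(0.32)/14.5 = 0.0785817.
Mean = 1/λ = 12.7256 days.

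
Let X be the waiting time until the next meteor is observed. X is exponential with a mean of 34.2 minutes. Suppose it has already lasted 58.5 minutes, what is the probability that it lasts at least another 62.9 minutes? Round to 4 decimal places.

The rate is λ = 1/34.2 = 0.0292398 per minute.
The exponential is memoryless, so the remaining time is again Exp(λ): the condition X > 58.5 is irrelevant.
P(X > 62.9) = e^(−1.8392) ≈ 0.1589.

0.1589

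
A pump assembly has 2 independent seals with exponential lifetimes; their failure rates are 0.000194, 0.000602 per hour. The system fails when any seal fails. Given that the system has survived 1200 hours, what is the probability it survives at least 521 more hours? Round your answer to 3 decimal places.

Time to first failure ~ Exp(Σλ) with Σλ = 0.000796.
By memorylessness, P(T > 1200+521 | T > 1200) = P(T > 521) = e^(−0.000796·521) ≈ 0.661.

0.661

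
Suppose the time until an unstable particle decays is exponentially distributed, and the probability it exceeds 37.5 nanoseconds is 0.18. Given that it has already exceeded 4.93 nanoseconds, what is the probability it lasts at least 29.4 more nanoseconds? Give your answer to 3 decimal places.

0.261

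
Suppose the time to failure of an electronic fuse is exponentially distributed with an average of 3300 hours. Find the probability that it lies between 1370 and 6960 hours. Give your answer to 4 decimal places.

0.5389

The rate is λ = 1/3300 = 0.00030303 per hour.
P(1370 < X < 6960) = e^(−λ·1370) − e^(−λ·6960) = 0.66024 − 0.12135 ≈ 0.5389.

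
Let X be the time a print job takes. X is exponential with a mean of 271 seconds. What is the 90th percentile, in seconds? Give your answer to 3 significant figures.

624

The rate is λ = 1/271 = 0.00369004 per second.
Set 1 − e^(−λt) = 0.9, so t = −ln(0.1)/λ = 2.3026/0.00369004 ≈ 624.001 seconds.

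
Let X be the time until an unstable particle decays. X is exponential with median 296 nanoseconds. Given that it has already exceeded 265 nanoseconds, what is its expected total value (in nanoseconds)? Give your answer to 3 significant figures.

692

For an exponential, median = ln(2)/λ, so λ = ln 2 / 296 = 0.00234171 per nanosecond.
By memorylessness, E[X | X > 265] = 265 + 1/λ = 265 + 427.038 = 692.038 nanoseconds.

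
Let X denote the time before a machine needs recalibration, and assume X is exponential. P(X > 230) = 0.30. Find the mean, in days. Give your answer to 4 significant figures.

191.0

e^(−λ·230) = 0.30 ⇒ λ = −ln(0.30)/230 = 0.00523466.
Mean = 1/λ = 191.034 days.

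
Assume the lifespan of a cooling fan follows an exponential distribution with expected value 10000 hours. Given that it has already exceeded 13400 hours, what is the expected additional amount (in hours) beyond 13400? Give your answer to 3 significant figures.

The rate is λ = 1/10000 = 0.0001 per hour.
By memorylessness, the remaining amount past any threshold is again Exp(λ) with mean 1/λ = 10000 hours.

10000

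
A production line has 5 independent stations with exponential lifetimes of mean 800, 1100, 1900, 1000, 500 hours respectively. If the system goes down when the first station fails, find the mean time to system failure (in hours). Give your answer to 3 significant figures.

176

The first failure time is exponential with rate Σλ_i = 1/800 + 1/1100 + 1/1900 + 1/1000 + 1/500 = 0.00568541 per hour.
E[min] = 1/Σλ = 1/0.00568541 = 175.889 hours.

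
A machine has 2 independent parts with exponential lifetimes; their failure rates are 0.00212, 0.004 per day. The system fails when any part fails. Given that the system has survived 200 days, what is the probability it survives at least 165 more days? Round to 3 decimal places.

Time to first failure ~ Exp(Σλ) with Σλ = 0.00612.
By memorylessness, P(T > 200+165 | T > 200) = P(T > 165) = e^(−0.00612·165) ≈ 0.364.

0.364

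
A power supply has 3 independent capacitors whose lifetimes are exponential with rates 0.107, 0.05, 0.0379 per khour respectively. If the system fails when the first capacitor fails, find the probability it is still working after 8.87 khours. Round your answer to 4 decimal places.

0.1775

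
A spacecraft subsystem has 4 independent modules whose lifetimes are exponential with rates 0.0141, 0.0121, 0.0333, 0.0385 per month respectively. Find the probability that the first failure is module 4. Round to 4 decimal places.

0.3929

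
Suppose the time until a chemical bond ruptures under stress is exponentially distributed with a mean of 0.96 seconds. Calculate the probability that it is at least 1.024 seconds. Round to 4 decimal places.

The rate is λ = 1/0.96 = 1.04167 per second.
P(X > 1.024) = e^(−λ·1.024) = e^(−1.0667) ≈ 0.3442.

0.3442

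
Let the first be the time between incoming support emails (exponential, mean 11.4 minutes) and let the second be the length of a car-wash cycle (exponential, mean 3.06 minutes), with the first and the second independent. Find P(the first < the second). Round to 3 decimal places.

0.212

λ_1 = 1/11.4 = 0.0877193, λ_2 = 1/3.06 = 0.326797.
For independent exponentials, P(the first < the second) = λ_1/(λ_1+λ_2) = 0.0877193/0.414517 ≈ 0.212.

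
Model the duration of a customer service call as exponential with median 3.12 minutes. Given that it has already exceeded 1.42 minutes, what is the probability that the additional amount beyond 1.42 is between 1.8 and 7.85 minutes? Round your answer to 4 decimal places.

For an exponential, median = ln(2)/λ, so λ = ln 2 / 3.12 = 0.222163 per minute.
Memoryless: the residual past 1.42 is again Exp(λ).
P(1.8 < residual < 7.85) = e^(−λ·1.8) − e^(−λ·7.85) = 0.67039 − 0.17482 ≈ 0.4956.

0.4956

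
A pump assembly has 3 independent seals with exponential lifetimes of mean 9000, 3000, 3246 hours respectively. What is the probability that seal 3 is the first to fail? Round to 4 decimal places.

0.4094

Rates: λ_i = 1/mean_i → 0.000111111, 0.000333333, 0.000308071; Σλ = 0.000752516.
P(seal 3 first) = λ_3/Σλ = 0.000308071/0.000752516 ≈ 0.4094.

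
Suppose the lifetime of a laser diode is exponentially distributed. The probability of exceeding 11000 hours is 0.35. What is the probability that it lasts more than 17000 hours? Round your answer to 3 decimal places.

e^(−λ·11000) = 0.35 ⇒ λ = −ln(0.35)/11000 = 0.0000954384.
P(X > 17000) = e^(−0.0000954384·17000) = e^(−1.6225) ≈ 0.197.

0.197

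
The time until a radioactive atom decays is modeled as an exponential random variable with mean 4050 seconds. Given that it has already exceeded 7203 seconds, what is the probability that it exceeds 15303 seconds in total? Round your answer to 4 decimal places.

0.1353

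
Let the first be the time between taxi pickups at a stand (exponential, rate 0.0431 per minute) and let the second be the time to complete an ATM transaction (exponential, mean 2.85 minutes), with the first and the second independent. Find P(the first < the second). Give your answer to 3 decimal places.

λ_1 = 0.0431, λ_2 = 1/2.85 = 0.350877.
For independent exponentials, P(the first < the second) = λ_1/(λ_1+λ_2) = 0.0431/0.393977 ≈ 0.109.

0.109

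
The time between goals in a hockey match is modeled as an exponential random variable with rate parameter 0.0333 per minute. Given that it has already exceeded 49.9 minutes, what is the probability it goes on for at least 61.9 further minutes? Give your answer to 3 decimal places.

0.127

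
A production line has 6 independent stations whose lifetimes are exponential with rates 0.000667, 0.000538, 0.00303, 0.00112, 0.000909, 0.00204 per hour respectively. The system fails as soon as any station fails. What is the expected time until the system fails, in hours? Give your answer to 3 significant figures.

120

The time to first failure is exponential with rate Σλ = 0.000667 + 0.000538 + 0.00303 + 0.00112 + 0.000909 + 0.00204 = 0.008304.
E[min] = 1/Σλ = 1/0.008304 = 120.424 hours.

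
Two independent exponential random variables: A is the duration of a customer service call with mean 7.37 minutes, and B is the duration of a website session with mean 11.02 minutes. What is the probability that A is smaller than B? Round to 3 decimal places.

λ_1 = 1/7.37 = 0.135685, λ_2 = 1/11.02 = 0.0907441.
For independent exponentials, P(A < B) = λ_1/(λ_1+λ_2) = 0.135685/0.226429 ≈ 0.599.

0.599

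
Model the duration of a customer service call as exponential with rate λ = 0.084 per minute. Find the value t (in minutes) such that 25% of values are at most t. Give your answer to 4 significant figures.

3.425

Set 1 − e^(−λt) = 0.25, so t = −ln(0.75)/λ = 0.28768/0.084 ≈ 3.42479 minutes.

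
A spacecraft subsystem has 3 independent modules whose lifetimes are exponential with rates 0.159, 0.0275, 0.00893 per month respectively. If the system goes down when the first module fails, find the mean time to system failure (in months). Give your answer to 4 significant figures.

5.117

The time to first failure is exponential with rate Σλ = 0.159 + 0.0275 + 0.00893 = 0.19543.
E[min] = 1/Σλ = 1/0.19543 = 5.11692 months.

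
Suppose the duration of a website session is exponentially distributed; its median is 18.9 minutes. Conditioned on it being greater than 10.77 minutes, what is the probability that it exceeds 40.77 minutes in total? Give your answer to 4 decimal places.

0.3328

For an exponential, median = ln(2)/λ, so λ = ln 2 / 18.9 = 0.0366745 per minute.
By the memoryless property, P(X > 10.77+30 | X > 10.77) = P(X > 30).
P(X > 30) = e^(−1.1002) ≈ 0.3328.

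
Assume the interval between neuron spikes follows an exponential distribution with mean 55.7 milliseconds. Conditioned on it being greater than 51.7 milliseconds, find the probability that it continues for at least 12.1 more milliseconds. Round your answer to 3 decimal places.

The rate is λ = 1/55.7 = 0.0179533 per millisecond.
P(X > s+t | X > s) = e^(−λ(s+t))/e^(−λs) = e^(−λt), independent of s = 51.7.
P(X > 12.1) = e^(−0.21724) ≈ 0.805.

0.805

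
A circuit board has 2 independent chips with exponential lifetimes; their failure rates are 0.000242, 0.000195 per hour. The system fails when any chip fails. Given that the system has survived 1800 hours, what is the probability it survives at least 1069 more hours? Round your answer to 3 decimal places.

Time to first failure ~ Exp(Σλ) with Σλ = 0.000437.
By memorylessness, P(T > 1800+1069 | T > 1800) = P(T > 1069) = e^(−0.000437·1069) ≈ 0.627.

0.627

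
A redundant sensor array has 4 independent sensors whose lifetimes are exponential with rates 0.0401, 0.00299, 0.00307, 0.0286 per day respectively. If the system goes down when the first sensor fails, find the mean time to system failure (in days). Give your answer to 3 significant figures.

The time to first failure is exponential with rate Σλ = 0.0401 + 0.00299 + 0.00307 + 0.0286 = 0.07476.
E[min] = 1/Σλ = 1/0.07476 = 13.3761 days.

13.4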